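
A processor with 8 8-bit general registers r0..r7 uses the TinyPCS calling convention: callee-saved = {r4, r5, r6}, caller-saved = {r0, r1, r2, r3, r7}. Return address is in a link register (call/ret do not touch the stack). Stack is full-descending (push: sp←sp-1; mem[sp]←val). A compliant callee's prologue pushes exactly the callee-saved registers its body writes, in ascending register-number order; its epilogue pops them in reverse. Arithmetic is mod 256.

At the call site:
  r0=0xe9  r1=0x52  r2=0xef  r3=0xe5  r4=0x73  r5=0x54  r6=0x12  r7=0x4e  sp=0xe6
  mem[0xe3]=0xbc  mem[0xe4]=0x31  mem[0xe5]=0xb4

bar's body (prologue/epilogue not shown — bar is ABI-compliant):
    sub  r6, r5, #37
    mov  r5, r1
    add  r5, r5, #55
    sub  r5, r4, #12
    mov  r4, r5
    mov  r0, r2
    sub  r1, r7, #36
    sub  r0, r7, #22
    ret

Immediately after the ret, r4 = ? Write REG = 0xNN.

prologue: push r4 -> mem[0xe5]=0x73, sp=0xe5
prologue: push r5 -> mem[0xe4]=0x54, sp=0xe4
prologue: push r6 -> mem[0xe3]=0x12, sp=0xe3
body[0] sub  r6, r5, #37 -> r6=0x2f
body[1] mov  r5, r1 -> r5=0x52
body[2] add  r5, r5, #55 -> r5=0x89
body[3] sub  r5, r4, #12 -> r5=0x67
body[4] mov  r4, r5 -> r4=0x67
body[5] mov  r0, r2 -> r0=0xef
body[6] sub  r1, r7, #36 -> r1=0x2a
body[7] sub  r0, r7, #22 -> r0=0x38
epilogue: pop r6=0x12, sp=0xe4
epilogue: pop r5=0x54, sp=0xe5
epilogue: pop r4=0x73, sp=0xe6
r4 is callee-saved -> restored

REG = 0x73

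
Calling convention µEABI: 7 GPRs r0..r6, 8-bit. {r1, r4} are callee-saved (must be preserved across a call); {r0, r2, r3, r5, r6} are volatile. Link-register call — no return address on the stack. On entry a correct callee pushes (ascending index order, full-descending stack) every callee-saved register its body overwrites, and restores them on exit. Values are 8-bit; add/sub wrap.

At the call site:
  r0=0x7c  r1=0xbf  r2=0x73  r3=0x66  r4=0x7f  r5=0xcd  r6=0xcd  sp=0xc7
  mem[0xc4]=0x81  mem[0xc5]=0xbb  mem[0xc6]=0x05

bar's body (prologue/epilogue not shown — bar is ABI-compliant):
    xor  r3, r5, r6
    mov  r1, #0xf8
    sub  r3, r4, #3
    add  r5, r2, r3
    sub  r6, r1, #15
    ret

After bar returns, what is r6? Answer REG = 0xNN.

prologue: push r1 → mem[0xc6]=0xbf, sp=0xc6
body[0] xor  r3, r5, r6 → r3=0x00
body[1] mov  r1, #0xf8 → r1=0xf8
body[2] sub  r3, r4, #3 → r3=0x7c
body[3] add  r5, r2, r3 → r5=0xef
body[4] sub  r6, r1, #15 → r6=0xe9
epilogue: pop r1=0xbf, sp=0xc7
r6 is caller-saved → body value

REG = 0xe9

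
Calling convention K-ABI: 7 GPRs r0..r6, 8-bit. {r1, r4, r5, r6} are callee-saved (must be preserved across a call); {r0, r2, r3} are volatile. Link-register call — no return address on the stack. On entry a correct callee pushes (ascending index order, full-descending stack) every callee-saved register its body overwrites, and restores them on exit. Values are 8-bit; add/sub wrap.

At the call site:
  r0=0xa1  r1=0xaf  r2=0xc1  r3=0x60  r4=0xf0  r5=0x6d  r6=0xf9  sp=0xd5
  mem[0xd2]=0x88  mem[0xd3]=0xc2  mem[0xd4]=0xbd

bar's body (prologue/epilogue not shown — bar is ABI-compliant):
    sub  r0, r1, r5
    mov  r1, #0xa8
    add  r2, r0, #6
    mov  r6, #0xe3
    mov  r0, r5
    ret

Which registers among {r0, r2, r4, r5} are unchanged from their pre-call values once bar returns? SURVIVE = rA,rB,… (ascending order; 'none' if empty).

prologue: push r1 → mem[0xd4]=0xaf, sp=0xd4
prologue: push r6 → mem[0xd3]=0xf9, sp=0xd3
body[0] sub  r0, r1, r5 → r0=0x42
body[1] mov  r1, #0xa8 → r1=0xa8
body[2] add  r2, r0, #6 → r2=0x48
body[3] mov  r6, #0xe3 → r6=0xe3
body[4] mov  r0, r5 → r0=0x6d
epilogue: pop r6=0xf9, sp=0xd4
epilogue: pop r1=0xaf, sp=0xd5
r0: caller-saved, written=True
r2: caller-saved, written=True
r4: callee-saved, written=False
r5: callee-saved, written=False

SURVIVE = r4,r5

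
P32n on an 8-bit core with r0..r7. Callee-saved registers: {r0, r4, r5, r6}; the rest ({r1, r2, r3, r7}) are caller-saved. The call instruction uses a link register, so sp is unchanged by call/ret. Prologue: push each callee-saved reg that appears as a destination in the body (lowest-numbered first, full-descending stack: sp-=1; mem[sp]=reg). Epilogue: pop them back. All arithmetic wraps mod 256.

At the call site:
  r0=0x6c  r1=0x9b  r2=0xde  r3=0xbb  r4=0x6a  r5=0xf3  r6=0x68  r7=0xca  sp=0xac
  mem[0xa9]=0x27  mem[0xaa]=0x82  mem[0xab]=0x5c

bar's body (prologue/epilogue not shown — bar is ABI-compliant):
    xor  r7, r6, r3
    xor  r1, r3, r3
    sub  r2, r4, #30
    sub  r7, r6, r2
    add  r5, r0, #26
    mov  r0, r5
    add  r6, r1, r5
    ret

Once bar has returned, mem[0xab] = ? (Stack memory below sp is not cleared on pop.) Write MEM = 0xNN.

MEM = 0x6c

prologue: push r0 → mem[0xab]=0x6c, sp=0xab
prologue: push r5 → mem[0xaa]=0xf3, sp=0xaa
prologue: push r6 → mem[0xa9]=0x68, sp=0xa9
body[0] xor  r7, r6, r3 → r7=0xd3
body[1] xor  r1, r3, r3 → r1=0x00
body[2] sub  r2, r4, #30 → r2=0x4c
body[3] sub  r7, r6, r2 → r7=0x1c
body[4] add  r5, r0, #26 → r5=0x86
body[5] mov  r0, r5 → r0=0x86
body[6] add  r6, r1, r5 → r6=0x86
epilogue: pop r6=0x68, sp=0xaa
epilogue: pop r5=0xf3, sp=0xab
epilogue: pop r0=0x6c, sp=0xac
prologue pushed ['r0', 'r5', 'r6'] at ['0xab', '0xaa', '0xa9']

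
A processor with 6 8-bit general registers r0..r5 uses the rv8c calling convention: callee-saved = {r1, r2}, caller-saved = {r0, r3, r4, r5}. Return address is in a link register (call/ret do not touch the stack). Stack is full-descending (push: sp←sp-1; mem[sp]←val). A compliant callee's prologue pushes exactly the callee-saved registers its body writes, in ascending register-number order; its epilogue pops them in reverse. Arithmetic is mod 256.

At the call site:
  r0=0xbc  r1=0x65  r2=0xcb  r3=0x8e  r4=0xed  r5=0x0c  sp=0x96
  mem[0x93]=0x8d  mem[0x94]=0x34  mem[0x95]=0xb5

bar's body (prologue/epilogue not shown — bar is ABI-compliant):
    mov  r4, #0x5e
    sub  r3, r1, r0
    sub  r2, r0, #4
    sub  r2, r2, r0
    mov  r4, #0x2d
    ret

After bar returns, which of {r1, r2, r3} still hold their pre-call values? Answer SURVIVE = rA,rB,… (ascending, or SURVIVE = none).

SURVIVE = r1,r2

prologue: push r2 → mem[0x95]=0xcb, sp=0x95
body[0] mov  r4, #0x5e → r4=0x5e
body[1] sub  r3, r1, r0 → r3=0xa9
body[2] sub  r2, r0, #4 → r2=0xb8
body[3] sub  r2, r2, r0 → r2=0xfc
body[4] mov  r4, #0x2d → r4=0x2d
epilogue: pop r2=0xcb, sp=0x96
r1: callee-saved, written=False
r2: callee-saved, written=True
r3: caller-saved, written=True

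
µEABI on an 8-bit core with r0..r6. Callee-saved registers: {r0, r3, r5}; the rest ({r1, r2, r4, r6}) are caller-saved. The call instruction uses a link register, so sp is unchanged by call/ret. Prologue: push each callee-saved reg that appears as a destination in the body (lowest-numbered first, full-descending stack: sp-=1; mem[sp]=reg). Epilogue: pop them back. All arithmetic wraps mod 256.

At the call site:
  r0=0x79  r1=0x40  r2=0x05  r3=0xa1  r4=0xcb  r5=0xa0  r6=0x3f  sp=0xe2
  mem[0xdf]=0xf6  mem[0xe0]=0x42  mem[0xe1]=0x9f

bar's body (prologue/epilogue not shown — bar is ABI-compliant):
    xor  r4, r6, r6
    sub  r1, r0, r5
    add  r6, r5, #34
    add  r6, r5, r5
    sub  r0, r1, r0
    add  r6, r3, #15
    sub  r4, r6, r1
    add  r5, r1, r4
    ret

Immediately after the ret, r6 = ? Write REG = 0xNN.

REG = 0xb0

prologue: push r0 → mem[0xe1]=0x79, sp=0xe1
prologue: push r5 → mem[0xe0]=0xa0, sp=0xe0
body[0] xor  r4, r6, r6 → r4=0x00
body[1] sub  r1, r0, r5 → r1=0xd9
body[2] add  r6, r5, #34 → r6=0xc2
body[3] add  r6, r5, r5 → r6=0x40
body[4] sub  r0, r1, r0 → r0=0x60
body[5] add  r6, r3, #15 → r6=0xb0
body[6] sub  r4, r6, r1 → r4=0xd7
body[7] add  r5, r1, r4 → r5=0xb0
epilogue: pop r5=0xa0, sp=0xe1
epilogue: pop r0=0x79, sp=0xe2
r6 is caller-saved → body value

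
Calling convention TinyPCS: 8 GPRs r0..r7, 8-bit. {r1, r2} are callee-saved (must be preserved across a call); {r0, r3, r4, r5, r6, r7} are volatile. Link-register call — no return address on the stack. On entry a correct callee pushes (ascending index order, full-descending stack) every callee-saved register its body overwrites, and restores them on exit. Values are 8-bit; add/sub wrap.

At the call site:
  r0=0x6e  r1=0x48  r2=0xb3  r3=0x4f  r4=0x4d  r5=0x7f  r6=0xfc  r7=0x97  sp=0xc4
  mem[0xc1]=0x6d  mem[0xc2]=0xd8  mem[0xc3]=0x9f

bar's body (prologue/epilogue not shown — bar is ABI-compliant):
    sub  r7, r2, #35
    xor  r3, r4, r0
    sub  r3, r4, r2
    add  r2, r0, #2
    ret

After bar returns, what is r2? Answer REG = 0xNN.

REG = 0xb3

prologue: push r2 -> mem[0xc3]=0xb3, sp=0xc3
body[0] sub  r7, r2, #35 -> r7=0x90
body[1] xor  r3, r4, r0 -> r3=0x23
body[2] sub  r3, r4, r2 -> r3=0x9a
body[3] add  r2, r0, #2 -> r2=0x70
epilogue: pop r2=0xb3, sp=0xc4
r2 is callee-saved -> restored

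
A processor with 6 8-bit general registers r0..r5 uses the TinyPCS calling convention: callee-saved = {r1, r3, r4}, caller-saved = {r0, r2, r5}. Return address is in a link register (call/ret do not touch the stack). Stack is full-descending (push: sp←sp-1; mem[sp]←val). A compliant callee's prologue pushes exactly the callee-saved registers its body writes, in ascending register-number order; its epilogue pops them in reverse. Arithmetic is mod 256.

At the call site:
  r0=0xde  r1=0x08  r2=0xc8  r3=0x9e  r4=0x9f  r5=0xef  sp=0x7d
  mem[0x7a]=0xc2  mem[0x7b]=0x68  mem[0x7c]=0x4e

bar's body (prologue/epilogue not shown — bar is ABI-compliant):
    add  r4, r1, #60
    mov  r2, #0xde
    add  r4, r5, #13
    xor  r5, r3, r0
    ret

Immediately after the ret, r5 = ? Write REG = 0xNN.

prologue: push r4 → mem[0x7c]=0x9f, sp=0x7c
body[0] add  r4, r1, #60 → r4=0x44
body[1] mov  r2, #0xde → r2=0xde
body[2] add  r4, r5, #13 → r4=0xfc
body[3] xor  r5, r3, r0 → r5=0x40
epilogue: pop r4=0x9f, sp=0x7d
r5 is caller-saved → body value

REG = 0x40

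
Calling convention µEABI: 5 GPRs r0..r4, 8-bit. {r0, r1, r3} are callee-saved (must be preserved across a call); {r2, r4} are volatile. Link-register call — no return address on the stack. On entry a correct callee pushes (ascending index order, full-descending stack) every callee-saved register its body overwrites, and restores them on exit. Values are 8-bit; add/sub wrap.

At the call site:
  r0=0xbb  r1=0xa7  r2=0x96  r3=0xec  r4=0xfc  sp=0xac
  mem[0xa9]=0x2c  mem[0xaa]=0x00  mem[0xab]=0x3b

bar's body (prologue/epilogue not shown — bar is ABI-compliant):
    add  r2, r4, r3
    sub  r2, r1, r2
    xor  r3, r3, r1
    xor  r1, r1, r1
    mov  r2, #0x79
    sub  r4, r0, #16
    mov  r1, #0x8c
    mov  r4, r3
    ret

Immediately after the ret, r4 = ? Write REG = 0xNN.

prologue: push r1 → mem[0xab]=0xa7, sp=0xab
prologue: push r3 → mem[0xaa]=0xec, sp=0xaa
body[0] add  r2, r4, r3 → r2=0xe8
body[1] sub  r2, r1, r2 → r2=0xbf
body[2] xor  r3, r3, r1 → r3=0x4b
body[3] xor  r1, r1, r1 → r1=0x00
body[4] mov  r2, #0x79 → r2=0x79
body[5] sub  r4, r0, #16 → r4=0xab
body[6] mov  r1, #0x8c → r1=0x8c
body[7] mov  r4, r3 → r4=0x4b
epilogue: pop r3=0xec, sp=0xab
epilogue: pop r1=0xa7, sp=0xac
r4 is caller-saved → body value

REG = 0x4b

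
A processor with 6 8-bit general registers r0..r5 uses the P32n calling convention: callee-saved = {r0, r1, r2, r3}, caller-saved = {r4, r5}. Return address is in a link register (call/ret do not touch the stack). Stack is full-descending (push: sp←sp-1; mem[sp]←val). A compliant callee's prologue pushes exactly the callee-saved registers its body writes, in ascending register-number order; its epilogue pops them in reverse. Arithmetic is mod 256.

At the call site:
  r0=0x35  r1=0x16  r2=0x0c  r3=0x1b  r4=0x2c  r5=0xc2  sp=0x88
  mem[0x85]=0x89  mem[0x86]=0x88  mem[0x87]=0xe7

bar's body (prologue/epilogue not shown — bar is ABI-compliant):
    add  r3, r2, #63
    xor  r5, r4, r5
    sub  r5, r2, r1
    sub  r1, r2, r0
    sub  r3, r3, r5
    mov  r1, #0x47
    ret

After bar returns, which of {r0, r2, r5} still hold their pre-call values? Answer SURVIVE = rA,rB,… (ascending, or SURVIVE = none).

prologue: push r1 -> mem[0x87]=0x16, sp=0x87
prologue: push r3 -> mem[0x86]=0x1b, sp=0x86
body[0] add  r3, r2, #63 -> r3=0x4b
body[1] xor  r5, r4, r5 -> r5=0xee
body[2] sub  r5, r2, r1 -> r5=0xf6
body[3] sub  r1, r2, r0 -> r1=0xd7
body[4] sub  r3, r3, r5 -> r3=0x55
body[5] mov  r1, #0x47 -> r1=0x47
epilogue: pop r3=0x1b, sp=0x87
epilogue: pop r1=0x16, sp=0x88
r0: callee-saved, written=False
r2: callee-saved, written=False
r5: caller-saved, written=True

SURVIVE = r0,r2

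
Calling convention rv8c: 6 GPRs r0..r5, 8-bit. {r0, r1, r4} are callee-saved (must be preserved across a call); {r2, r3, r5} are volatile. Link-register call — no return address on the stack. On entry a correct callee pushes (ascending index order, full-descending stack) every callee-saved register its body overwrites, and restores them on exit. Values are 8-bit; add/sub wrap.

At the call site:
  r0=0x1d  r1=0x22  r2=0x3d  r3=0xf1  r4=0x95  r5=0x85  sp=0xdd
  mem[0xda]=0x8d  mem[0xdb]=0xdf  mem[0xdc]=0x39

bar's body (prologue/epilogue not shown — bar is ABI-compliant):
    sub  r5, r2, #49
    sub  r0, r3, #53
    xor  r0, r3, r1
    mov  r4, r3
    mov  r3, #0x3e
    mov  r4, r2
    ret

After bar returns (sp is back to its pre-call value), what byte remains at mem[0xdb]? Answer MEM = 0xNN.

MEM = 0x95

prologue: push r0 → mem[0xdc]=0x1d, sp=0xdc
prologue: push r4 → mem[0xdb]=0x95, sp=0xdb
body[0] sub  r5, r2, #49 → r5=0x0c
body[1] sub  r0, r3, #53 → r0=0xbc
body[2] xor  r0, r3, r1 → r0=0xd3
body[3] mov  r4, r3 → r4=0xf1
body[4] mov  r3, #0x3e → r3=0x3e
body[5] mov  r4, r2 → r4=0x3d
epilogue: pop r4=0x95, sp=0xdc
epilogue: pop r0=0x1d, sp=0xdd
prologue pushed ['r0', 'r4'] at ['0xdc', '0xdb']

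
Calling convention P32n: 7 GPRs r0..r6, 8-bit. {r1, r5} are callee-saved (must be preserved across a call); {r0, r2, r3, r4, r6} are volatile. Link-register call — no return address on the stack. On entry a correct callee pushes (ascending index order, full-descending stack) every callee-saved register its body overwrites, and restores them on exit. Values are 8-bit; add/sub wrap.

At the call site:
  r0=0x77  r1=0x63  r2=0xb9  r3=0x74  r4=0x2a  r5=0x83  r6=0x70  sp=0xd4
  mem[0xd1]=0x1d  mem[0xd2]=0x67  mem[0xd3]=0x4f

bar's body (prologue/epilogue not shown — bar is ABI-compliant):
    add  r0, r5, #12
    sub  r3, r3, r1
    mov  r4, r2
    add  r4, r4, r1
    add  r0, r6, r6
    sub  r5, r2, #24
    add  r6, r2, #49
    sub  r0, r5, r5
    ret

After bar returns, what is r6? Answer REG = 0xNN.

REG = 0xea

prologue: push r5 -> mem[0xd3]=0x83, sp=0xd3
body[0] add  r0, r5, #12 -> r0=0x8f
body[1] sub  r3, r3, r1 -> r3=0x11
body[2] mov  r4, r2 -> r4=0xb9
body[3] add  r4, r4, r1 -> r4=0x1c
body[4] add  r0, r6, r6 -> r0=0xe0
body[5] sub  r5, r2, #24 -> r5=0xa1
body[6] add  r6, r2, #49 -> r6=0xea
body[7] sub  r0, r5, r5 -> r0=0x00
epilogue: pop r5=0x83, sp=0xd4
r6 is caller-saved -> body value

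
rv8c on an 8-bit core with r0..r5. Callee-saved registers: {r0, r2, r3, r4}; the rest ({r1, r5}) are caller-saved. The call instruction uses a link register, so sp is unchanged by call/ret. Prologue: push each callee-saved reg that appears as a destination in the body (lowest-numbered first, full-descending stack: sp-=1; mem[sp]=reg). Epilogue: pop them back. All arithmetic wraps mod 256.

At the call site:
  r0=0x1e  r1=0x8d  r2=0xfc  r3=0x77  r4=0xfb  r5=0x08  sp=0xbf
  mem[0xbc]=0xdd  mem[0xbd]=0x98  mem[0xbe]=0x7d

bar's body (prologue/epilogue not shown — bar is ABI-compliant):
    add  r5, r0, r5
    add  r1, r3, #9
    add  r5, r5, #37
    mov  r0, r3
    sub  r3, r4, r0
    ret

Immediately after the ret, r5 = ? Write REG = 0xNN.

REG = 0x4b

prologue: push r0 → mem[0xbe]=0x1e, sp=0xbe
prologue: push r3 → mem[0xbd]=0x77, sp=0xbd
body[0] add  r5, r0, r5 → r5=0x26
body[1] add  r1, r3, #9 → r1=0x80
body[2] add  r5, r5, #37 → r5=0x4b
body[3] mov  r0, r3 → r0=0x77
body[4] sub  r3, r4, r0 → r3=0x84
epilogue: pop r3=0x77, sp=0xbe
epilogue: pop r0=0x1e, sp=0xbf
r5 is caller-saved → body value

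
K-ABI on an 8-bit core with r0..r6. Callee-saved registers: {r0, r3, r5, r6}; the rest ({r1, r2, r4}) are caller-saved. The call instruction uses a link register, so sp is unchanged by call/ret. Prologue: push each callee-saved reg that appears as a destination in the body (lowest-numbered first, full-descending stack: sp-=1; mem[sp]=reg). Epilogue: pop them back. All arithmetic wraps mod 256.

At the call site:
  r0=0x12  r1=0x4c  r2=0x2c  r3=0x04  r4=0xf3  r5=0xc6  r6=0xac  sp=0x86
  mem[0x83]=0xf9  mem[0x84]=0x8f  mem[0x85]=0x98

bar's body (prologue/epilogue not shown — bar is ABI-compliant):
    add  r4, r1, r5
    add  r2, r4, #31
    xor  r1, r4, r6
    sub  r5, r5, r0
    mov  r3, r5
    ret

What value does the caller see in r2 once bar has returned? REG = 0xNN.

REG = 0x31

prologue: push r3 → mem[0x85]=0x04, sp=0x85
prologue: push r5 → mem[0x84]=0xc6, sp=0x84
body[0] add  r4, r1, r5 → r4=0x12
body[1] add  r2, r4, #31 → r2=0x31
body[2] xor  r1, r4, r6 → r1=0xbe
body[3] sub  r5, r5, r0 → r5=0xb4
body[4] mov  r3, r5 → r3=0xb4
epilogue: pop r5=0xc6, sp=0x85
epilogue: pop r3=0x04, sp=0x86
r2 is caller-saved → body value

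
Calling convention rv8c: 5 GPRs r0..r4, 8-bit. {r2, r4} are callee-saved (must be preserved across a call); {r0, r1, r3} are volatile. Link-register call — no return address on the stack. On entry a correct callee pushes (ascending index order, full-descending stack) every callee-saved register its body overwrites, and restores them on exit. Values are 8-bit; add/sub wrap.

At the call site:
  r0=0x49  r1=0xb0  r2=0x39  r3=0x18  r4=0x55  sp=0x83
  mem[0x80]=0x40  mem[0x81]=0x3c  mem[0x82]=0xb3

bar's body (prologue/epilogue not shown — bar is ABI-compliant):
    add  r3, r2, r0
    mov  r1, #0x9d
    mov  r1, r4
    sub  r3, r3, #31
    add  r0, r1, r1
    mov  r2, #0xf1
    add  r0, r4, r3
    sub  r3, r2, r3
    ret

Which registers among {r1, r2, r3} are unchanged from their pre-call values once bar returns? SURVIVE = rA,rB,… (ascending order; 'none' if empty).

prologue: push r2 → mem[0x82]=0x39, sp=0x82
body[0] add  r3, r2, r0 → r3=0x82
body[1] mov  r1, #0x9d → r1=0x9d
body[2] mov  r1, r4 → r1=0x55
body[3] sub  r3, r3, #31 → r3=0x63
body[4] add  r0, r1, r1 → r0=0xaa
body[5] mov  r2, #0xf1 → r2=0xf1
body[6] add  r0, r4, r3 → r0=0xb8
body[7] sub  r3, r2, r3 → r3=0x8e
epilogue: pop r2=0x39, sp=0x83
r1: caller-saved, written=True
r2: callee-saved, written=True
r3: caller-saved, written=True

SURVIVE = r2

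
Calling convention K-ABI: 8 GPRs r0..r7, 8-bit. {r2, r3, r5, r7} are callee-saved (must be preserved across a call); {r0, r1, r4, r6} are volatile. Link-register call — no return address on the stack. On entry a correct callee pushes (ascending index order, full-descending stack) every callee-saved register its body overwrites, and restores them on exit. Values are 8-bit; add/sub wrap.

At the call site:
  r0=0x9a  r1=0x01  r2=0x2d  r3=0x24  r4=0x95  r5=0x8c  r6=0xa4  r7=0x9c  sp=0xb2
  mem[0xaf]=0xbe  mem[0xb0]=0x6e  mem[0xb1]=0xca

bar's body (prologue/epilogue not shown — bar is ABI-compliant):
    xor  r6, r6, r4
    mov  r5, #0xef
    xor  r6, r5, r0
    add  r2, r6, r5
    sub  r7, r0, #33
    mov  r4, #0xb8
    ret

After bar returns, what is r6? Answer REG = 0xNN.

prologue: push r2 → mem[0xb1]=0x2d, sp=0xb1
prologue: push r5 → mem[0xb0]=0x8c, sp=0xb0
prologue: push r7 → mem[0xaf]=0x9c, sp=0xaf
body[0] xor  r6, r6, r4 → r6=0x31
body[1] mov  r5, #0xef → r5=0xef
body[2] xor  r6, r5, r0 → r6=0x75
body[3] add  r2, r6, r5 → r2=0x64
body[4] sub  r7, r0, #33 → r7=0x79
body[5] mov  r4, #0xb8 → r4=0xb8
epilogue: pop r7=0x9c, sp=0xb0
epilogue: pop r5=0x8c, sp=0xb1
epilogue: pop r2=0x2d, sp=0xb2
r6 is caller-saved → body value

REG = 0x75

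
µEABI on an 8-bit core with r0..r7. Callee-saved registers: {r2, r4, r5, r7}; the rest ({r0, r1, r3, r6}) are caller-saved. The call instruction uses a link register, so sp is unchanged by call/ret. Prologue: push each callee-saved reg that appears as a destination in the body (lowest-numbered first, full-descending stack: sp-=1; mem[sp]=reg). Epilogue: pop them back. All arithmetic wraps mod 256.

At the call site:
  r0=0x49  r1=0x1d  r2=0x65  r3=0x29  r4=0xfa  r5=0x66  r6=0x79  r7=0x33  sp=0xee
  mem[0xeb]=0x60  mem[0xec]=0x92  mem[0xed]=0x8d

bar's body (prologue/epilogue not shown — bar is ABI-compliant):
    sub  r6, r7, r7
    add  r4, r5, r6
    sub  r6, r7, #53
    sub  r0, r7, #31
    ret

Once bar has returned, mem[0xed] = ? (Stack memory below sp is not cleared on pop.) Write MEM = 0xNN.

prologue: push r4 -> mem[0xed]=0xfa, sp=0xed
body[0] sub  r6, r7, r7 -> r6=0x00
body[1] add  r4, r5, r6 -> r4=0x66
body[2] sub  r6, r7, #53 -> r6=0xfe
body[3] sub  r0, r7, #31 -> r0=0x14
epilogue: pop r4=0xfa, sp=0xee
prologue pushed ['r4'] at ['0xed']

MEM = 0xfa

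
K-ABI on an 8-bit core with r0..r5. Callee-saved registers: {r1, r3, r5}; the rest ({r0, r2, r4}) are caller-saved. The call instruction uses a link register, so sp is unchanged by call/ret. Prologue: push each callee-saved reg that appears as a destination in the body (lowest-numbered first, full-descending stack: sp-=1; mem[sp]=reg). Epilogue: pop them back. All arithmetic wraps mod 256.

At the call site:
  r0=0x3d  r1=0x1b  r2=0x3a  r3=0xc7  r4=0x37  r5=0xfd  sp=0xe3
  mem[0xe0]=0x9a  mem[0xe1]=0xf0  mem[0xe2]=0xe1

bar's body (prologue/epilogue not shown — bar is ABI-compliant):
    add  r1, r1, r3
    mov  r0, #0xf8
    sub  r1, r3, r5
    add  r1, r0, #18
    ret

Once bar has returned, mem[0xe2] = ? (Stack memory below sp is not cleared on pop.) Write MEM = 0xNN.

MEM = 0x1b

prologue: push r1 → mem[0xe2]=0x1b, sp=0xe2
body[0] add  r1, r1, r3 → r1=0xe2
body[1] mov  r0, #0xf8 → r0=0xf8
body[2] sub  r1, r3, r5 → r1=0xca
body[3] add  r1, r0, #18 → r1=0x0a
epilogue: pop r1=0x1b, sp=0xe3
prologue pushed ['r1'] at ['0xe2']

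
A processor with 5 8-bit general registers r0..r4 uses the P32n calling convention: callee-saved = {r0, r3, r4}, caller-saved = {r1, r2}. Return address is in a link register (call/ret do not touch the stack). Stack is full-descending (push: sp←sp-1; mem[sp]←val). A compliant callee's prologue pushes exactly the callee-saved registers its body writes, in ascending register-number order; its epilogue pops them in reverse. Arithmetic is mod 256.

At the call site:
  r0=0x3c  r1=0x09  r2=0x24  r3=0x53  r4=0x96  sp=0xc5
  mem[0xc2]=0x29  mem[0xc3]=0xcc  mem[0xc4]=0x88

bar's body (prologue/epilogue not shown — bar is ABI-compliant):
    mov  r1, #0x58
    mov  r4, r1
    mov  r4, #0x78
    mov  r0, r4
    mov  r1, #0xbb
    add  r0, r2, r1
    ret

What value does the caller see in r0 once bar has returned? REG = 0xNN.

prologue: push r0 -> mem[0xc4]=0x3c, sp=0xc4
prologue: push r4 -> mem[0xc3]=0x96, sp=0xc3
body[0] mov  r1, #0x58 -> r1=0x58
body[1] mov  r4, r1 -> r4=0x58
body[2] mov  r4, #0x78 -> r4=0x78
body[3] mov  r0, r4 -> r0=0x78
body[4] mov  r1, #0xbb -> r1=0xbb
body[5] add  r0, r2, r1 -> r0=0xdf
epilogue: pop r4=0x96, sp=0xc4
epilogue: pop r0=0x3c, sp=0xc5
r0 is callee-saved -> restored

REG = 0x3c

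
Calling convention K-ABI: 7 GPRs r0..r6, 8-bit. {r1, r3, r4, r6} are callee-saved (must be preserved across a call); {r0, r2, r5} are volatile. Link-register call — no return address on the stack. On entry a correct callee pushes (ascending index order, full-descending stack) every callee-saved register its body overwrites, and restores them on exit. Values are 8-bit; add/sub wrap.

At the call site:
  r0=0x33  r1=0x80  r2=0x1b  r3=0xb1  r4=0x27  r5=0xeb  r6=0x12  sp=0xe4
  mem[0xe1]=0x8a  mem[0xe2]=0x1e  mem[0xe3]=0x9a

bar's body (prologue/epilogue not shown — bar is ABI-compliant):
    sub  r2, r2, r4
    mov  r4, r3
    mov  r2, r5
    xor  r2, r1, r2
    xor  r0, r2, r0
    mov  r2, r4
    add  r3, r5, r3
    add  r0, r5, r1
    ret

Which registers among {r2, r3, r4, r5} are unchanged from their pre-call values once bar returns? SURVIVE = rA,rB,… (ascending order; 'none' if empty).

SURVIVE = r3,r4,r5

prologue: push r3 → mem[0xe3]=0xb1, sp=0xe3
prologue: push r4 → mem[0xe2]=0x27, sp=0xe2
body[0] sub  r2, r2, r4 → r2=0xf4
body[1] mov  r4, r3 → r4=0xb1
body[2] mov  r2, r5 → r2=0xeb
body[3] xor  r2, r1, r2 → r2=0x6b
body[4] xor  r0, r2, r0 → r0=0x58
body[5] mov  r2, r4 → r2=0xb1
body[6] add  r3, r5, r3 → r3=0x9c
body[7] add  r0, r5, r1 → r0=0x6b
epilogue: pop r4=0x27, sp=0xe3
epilogue: pop r3=0xb1, sp=0xe4
r2: caller-saved, written=True
r3: callee-saved, written=True
r4: callee-saved, written=True
r5: caller-saved, written=False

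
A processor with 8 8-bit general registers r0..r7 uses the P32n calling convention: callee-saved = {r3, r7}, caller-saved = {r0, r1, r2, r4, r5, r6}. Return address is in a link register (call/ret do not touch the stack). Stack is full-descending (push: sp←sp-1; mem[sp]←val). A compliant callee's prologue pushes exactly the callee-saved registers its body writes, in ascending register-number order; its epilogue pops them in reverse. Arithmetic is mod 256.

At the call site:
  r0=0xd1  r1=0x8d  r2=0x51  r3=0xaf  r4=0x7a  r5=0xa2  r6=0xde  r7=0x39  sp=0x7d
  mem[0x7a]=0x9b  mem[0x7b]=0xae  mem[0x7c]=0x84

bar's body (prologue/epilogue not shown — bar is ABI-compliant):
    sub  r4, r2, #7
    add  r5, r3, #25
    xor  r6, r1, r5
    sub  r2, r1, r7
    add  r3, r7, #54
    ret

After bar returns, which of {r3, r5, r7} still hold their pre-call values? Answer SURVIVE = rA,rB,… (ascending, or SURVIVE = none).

SURVIVE = r3,r7

prologue: push r3 -> mem[0x7c]=0xaf, sp=0x7c
body[0] sub  r4, r2, #7 -> r4=0x4a
body[1] add  r5, r3, #25 -> r5=0xc8
body[2] xor  r6, r1, r5 -> r6=0x45
body[3] sub  r2, r1, r7 -> r2=0x54
body[4] add  r3, r7, #54 -> r3=0x6f
epilogue: pop r3=0xaf, sp=0x7d
r3: callee-saved, written=True
r5: caller-saved, written=True
r7: callee-saved, written=False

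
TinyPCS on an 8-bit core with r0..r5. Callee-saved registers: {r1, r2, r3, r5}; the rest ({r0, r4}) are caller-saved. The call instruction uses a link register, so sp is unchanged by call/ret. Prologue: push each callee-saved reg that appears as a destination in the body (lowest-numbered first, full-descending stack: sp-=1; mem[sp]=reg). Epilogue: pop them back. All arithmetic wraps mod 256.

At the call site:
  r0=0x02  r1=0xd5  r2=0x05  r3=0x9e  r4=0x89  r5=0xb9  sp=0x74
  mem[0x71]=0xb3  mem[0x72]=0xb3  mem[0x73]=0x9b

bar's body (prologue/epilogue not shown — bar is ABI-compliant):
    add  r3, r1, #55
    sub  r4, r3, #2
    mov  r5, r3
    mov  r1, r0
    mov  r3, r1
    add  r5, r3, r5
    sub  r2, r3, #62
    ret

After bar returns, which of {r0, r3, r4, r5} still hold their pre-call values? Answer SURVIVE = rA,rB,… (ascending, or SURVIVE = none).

prologue: push r1 -> mem[0x73]=0xd5, sp=0x73
prologue: push r2 -> mem[0x72]=0x05, sp=0x72
prologue: push r3 -> mem[0x71]=0x9e, sp=0x71
prologue: push r5 -> mem[0x70]=0xb9, sp=0x70
body[0] add  r3, r1, #55 -> r3=0x0c
body[1] sub  r4, r3, #2 -> r4=0x0a
body[2] mov  r5, r3 -> r5=0x0c
body[3] mov  r1, r0 -> r1=0x02
body[4] mov  r3, r1 -> r3=0x02
body[5] add  r5, r3, r5 -> r5=0x0e
body[6] sub  r2, r3, #62 -> r2=0xc4
epilogue: pop r5=0xb9, sp=0x71
epilogue: pop r3=0x9e, sp=0x72
epilogue: pop r2=0x05, sp=0x73
epilogue: pop r1=0xd5, sp=0x74
r0: caller-saved, written=False
r3: callee-saved, written=True
r4: caller-saved, written=True
r5: callee-saved, written=True

SURVIVE = r0,r3,r5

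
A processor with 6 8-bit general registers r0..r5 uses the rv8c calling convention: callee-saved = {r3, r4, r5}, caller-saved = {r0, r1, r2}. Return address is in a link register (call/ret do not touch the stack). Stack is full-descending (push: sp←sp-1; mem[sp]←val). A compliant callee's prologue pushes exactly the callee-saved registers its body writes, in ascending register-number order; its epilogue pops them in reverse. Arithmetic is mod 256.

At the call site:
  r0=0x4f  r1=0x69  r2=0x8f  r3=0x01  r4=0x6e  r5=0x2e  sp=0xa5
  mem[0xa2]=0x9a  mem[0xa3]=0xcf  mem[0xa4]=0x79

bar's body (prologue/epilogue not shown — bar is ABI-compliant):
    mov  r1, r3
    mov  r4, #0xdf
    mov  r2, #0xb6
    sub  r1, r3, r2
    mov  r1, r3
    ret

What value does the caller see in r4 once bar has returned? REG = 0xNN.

prologue: push r4 -> mem[0xa4]=0x6e, sp=0xa4
body[0] mov  r1, r3 -> r1=0x01
body[1] mov  r4, #0xdf -> r4=0xdf
body[2] mov  r2, #0xb6 -> r2=0xb6
body[3] sub  r1, r3, r2 -> r1=0x4b
body[4] mov  r1, r3 -> r1=0x01
epilogue: pop r4=0x6e, sp=0xa5
r4 is callee-saved -> restored

REG = 0x6e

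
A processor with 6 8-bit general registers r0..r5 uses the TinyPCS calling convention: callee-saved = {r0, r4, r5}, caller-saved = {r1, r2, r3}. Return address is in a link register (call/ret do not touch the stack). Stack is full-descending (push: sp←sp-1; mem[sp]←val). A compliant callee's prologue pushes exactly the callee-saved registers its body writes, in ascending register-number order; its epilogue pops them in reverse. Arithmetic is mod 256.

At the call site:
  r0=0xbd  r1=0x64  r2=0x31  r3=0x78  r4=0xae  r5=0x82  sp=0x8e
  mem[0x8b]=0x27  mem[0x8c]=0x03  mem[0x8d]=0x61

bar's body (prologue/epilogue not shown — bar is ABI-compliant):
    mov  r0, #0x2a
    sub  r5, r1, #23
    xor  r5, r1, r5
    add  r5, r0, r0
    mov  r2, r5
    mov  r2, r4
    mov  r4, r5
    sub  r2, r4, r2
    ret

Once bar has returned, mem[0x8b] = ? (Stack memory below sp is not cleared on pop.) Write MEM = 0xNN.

MEM = 0x82

prologue: push r0 -> mem[0x8d]=0xbd, sp=0x8d
prologue: push r4 -> mem[0x8c]=0xae, sp=0x8c
prologue: push r5 -> mem[0x8b]=0x82, sp=0x8b
body[0] mov  r0, #0x2a -> r0=0x2a
body[1] sub  r5, r1, #23 -> r5=0x4d
body[2] xor  r5, r1, r5 -> r5=0x29
body[3] add  r5, r0, r0 -> r5=0x54
body[4] mov  r2, r5 -> r2=0x54
body[5] mov  r2, r4 -> r2=0xae
body[6] mov  r4, r5 -> r4=0x54
body[7] sub  r2, r4, r2 -> r2=0xa6
epilogue: pop r5=0x82, sp=0x8c
epilogue: pop r4=0xae, sp=0x8d
epilogue: pop r0=0xbd, sp=0x8e
prologue pushed ['r0', 'r4', 'r5'] at ['0x8d', '0x8c', '0x8b']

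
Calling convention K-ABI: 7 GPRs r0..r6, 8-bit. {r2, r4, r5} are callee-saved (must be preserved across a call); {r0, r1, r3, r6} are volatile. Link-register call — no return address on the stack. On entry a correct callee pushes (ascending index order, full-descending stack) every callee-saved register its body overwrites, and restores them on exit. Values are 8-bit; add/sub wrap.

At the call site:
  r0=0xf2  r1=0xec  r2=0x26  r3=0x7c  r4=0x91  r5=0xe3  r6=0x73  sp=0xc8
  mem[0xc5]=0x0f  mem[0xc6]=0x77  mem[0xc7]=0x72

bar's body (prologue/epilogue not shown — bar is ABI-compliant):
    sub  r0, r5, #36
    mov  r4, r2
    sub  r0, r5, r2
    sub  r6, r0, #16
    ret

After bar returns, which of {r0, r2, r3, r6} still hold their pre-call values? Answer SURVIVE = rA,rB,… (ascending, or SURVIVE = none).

SURVIVE = r2,r3

prologue: push r4 → mem[0xc7]=0x91, sp=0xc7
body[0] sub  r0, r5, #36 → r0=0xbf
body[1] mov  r4, r2 → r4=0x26
body[2] sub  r0, r5, r2 → r0=0xbd
body[3] sub  r6, r0, #16 → r6=0xad
epilogue: pop r4=0x91, sp=0xc8
r0: caller-saved, written=True
r2: callee-saved, written=False
r3: caller-saved, written=False
r6: caller-saved, written=True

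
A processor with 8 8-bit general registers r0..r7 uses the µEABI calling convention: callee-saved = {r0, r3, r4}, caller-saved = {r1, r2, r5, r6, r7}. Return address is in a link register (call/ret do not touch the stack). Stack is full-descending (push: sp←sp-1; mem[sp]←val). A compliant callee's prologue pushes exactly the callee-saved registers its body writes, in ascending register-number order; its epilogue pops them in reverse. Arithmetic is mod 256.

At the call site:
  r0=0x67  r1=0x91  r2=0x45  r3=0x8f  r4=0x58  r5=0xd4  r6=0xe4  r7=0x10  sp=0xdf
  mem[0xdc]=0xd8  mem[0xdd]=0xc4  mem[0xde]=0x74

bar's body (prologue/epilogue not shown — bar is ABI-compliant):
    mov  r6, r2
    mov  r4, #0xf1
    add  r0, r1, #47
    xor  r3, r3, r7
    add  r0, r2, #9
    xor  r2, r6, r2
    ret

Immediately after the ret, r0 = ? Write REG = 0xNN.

REG = 0x67

prologue: push r0 → mem[0xde]=0x67, sp=0xde
prologue: push r3 → mem[0xdd]=0x8f, sp=0xdd
prologue: push r4 → mem[0xdc]=0x58, sp=0xdc
body[0] mov  r6, r2 → r6=0x45
body[1] mov  r4, #0xf1 → r4=0xf1
body[2] add  r0, r1, #47 → r0=0xc0
body[3] xor  r3, r3, r7 → r3=0x9f
body[4] add  r0, r2, #9 → r0=0x4e
body[5] xor  r2, r6, r2 → r2=0x00
epilogue: pop r4=0x58, sp=0xdd
epilogue: pop r3=0x8f, sp=0xde
epilogue: pop r0=0x67, sp=0xdf
r0 is callee-saved → restored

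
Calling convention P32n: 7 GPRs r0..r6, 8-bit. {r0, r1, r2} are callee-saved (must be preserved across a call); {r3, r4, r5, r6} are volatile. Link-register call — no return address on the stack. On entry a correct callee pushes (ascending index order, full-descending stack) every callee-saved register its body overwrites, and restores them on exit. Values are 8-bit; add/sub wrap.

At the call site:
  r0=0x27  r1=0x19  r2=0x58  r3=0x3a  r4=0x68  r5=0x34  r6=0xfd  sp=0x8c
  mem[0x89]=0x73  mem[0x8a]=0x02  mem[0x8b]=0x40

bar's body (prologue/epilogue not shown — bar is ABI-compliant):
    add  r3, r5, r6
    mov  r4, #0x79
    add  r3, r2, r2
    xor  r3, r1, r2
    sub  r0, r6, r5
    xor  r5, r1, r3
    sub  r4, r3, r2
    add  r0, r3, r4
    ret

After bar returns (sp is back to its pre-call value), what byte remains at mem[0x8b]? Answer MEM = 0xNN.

MEM = 0x27

prologue: push r0 → mem[0x8b]=0x27, sp=0x8b
body[0] add  r3, r5, r6 → r3=0x31
body[1] mov  r4, #0x79 → r4=0x79
body[2] add  r3, r2, r2 → r3=0xb0
body[3] xor  r3, r1, r2 → r3=0x41
body[4] sub  r0, r6, r5 → r0=0xc9
body[5] xor  r5, r1, r3 → r5=0x58
body[6] sub  r4, r3, r2 → r4=0xe9
body[7] add  r0, r3, r4 → r0=0x2a
epilogue: pop r0=0x27, sp=0x8c
prologue pushed ['r0'] at ['0x8b']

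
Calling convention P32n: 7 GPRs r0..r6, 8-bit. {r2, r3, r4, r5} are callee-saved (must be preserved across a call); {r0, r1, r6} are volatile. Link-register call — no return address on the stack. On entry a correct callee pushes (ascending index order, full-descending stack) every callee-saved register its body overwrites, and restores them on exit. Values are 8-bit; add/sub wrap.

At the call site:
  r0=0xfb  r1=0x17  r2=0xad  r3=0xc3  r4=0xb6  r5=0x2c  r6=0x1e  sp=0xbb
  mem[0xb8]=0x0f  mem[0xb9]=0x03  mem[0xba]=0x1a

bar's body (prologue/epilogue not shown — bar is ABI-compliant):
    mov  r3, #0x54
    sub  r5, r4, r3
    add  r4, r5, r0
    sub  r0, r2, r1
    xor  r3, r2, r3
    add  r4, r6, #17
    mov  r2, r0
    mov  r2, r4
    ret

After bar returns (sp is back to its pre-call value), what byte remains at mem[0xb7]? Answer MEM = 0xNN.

prologue: push r2 → mem[0xba]=0xad, sp=0xba
prologue: push r3 → mem[0xb9]=0xc3, sp=0xb9
prologue: push r4 → mem[0xb8]=0xb6, sp=0xb8
prologue: push r5 → mem[0xb7]=0x2c, sp=0xb7
body[0] mov  r3, #0x54 → r3=0x54
body[1] sub  r5, r4, r3 → r5=0x62
body[2] add  r4, r5, r0 → r4=0x5d
body[3] sub  r0, r2, r1 → r0=0x96
body[4] xor  r3, r2, r3 → r3=0xf9
body[5] add  r4, r6, #17 → r4=0x2f
body[6] mov  r2, r0 → r2=0x96
body[7] mov  r2, r4 → r2=0x2f
epilogue: pop r5=0x2c, sp=0xb8
epilogue: pop r4=0xb6, sp=0xb9
epilogue: pop r3=0xc3, sp=0xba
epilogue: pop r2=0xad, sp=0xbb
prologue pushed ['r2', 'r3', 'r4', 'r5'] at ['0xba', '0xb9', '0xb8', '0xb7']

MEM = 0x2c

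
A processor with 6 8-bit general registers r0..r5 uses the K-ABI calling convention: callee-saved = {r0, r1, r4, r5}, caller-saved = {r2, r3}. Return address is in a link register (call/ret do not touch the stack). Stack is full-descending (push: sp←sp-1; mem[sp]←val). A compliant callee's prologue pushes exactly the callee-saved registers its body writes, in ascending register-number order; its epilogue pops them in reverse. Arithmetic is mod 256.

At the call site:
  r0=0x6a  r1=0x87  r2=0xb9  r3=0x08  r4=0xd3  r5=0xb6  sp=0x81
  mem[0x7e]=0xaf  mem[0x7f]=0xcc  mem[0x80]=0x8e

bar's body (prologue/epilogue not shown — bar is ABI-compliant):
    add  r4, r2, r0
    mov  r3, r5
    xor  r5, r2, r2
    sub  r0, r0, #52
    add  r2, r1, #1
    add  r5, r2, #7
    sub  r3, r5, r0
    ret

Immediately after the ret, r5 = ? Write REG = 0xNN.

REG = 0xb6

prologue: push r0 -> mem[0x80]=0x6a, sp=0x80
prologue: push r4 -> mem[0x7f]=0xd3, sp=0x7f
prologue: push r5 -> mem[0x7e]=0xb6, sp=0x7e
body[0] add  r4, r2, r0 -> r4=0x23
body[1] mov  r3, r5 -> r3=0xb6
body[2] xor  r5, r2, r2 -> r5=0x00
body[3] sub  r0, r0, #52 -> r0=0x36
body[4] add  r2, r1, #1 -> r2=0x88
body[5] add  r5, r2, #7 -> r5=0x8f
body[6] sub  r3, r5, r0 -> r3=0x59
epilogue: pop r5=0xb6, sp=0x7f
epilogue: pop r4=0xd3, sp=0x80
epilogue: pop r0=0x6a, sp=0x81
r5 is callee-saved -> restored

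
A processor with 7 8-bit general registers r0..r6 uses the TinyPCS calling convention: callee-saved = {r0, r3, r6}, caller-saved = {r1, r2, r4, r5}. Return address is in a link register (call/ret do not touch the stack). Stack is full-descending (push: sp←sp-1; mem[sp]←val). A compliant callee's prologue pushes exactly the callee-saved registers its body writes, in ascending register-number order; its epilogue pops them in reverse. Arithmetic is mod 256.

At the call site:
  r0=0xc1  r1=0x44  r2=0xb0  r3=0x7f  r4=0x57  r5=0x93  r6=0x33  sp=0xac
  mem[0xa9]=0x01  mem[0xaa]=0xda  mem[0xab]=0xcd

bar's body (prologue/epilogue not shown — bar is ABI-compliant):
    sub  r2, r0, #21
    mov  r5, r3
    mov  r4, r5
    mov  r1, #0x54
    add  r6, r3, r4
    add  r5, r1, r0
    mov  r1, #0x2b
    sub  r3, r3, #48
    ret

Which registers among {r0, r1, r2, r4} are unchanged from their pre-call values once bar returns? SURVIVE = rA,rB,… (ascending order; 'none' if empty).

prologue: push r3 → mem[0xab]=0x7f, sp=0xab
prologue: push r6 → mem[0xaa]=0x33, sp=0xaa
body[0] sub  r2, r0, #21 → r2=0xac
body[1] mov  r5, r3 → r5=0x7f
body[2] mov  r4, r5 → r4=0x7f
body[3] mov  r1, #0x54 → r1=0x54
body[4] add  r6, r3, r4 → r6=0xfe
body[5] add  r5, r1, r0 → r5=0x15
body[6] mov  r1, #0x2b → r1=0x2b
body[7] sub  r3, r3, #48 → r3=0x4f
epilogue: pop r6=0x33, sp=0xab
epilogue: pop r3=0x7f, sp=0xac
r0: callee-saved, written=False
r1: caller-saved, written=True
r2: caller-saved, written=True
r4: caller-saved, written=True

SURVIVE = r0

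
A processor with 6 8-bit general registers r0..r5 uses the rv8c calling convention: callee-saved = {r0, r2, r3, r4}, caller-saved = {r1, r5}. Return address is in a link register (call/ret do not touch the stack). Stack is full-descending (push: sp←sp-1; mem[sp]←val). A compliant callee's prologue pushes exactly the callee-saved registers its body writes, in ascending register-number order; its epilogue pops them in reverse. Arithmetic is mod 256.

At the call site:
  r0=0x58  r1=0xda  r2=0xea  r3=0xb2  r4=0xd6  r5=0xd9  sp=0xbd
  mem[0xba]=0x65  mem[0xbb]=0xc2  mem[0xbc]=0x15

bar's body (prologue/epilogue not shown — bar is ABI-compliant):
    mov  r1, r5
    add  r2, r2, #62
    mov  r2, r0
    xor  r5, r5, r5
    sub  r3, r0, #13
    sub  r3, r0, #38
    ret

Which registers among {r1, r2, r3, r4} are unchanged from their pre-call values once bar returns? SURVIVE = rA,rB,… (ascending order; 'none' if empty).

prologue: push r2 -> mem[0xbc]=0xea, sp=0xbc
prologue: push r3 -> mem[0xbb]=0xb2, sp=0xbb
body[0] mov  r1, r5 -> r1=0xd9
body[1] add  r2, r2, #62 -> r2=0x28
body[2] mov  r2, r0 -> r2=0x58
body[3] xor  r5, r5, r5 -> r5=0x00
body[4] sub  r3, r0, #13 -> r3=0x4b
body[5] sub  r3, r0, #38 -> r3=0x32
epilogue: pop r3=0xb2, sp=0xbc
epilogue: pop r2=0xea, sp=0xbd
r1: caller-saved, written=True
r2: callee-saved, written=True
r3: callee-saved, written=True
r4: callee-saved, written=False

SURVIVE = r2,r3,r4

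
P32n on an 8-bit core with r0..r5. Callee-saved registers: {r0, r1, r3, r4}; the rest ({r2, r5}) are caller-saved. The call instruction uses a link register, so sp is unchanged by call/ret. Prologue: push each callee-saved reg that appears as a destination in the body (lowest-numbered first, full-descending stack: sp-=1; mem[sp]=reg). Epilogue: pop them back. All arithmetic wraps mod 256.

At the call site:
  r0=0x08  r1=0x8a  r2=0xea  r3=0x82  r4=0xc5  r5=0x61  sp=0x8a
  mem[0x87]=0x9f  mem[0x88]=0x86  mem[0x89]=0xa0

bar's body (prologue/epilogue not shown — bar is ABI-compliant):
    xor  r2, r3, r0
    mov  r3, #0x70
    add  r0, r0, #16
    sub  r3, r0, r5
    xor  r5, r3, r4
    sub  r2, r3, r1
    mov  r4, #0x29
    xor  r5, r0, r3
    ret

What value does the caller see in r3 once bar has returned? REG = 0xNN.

REG = 0x82

prologue: push r0 -> mem[0x89]=0x08, sp=0x89
prologue: push r3 -> mem[0x88]=0x82, sp=0x88
prologue: push r4 -> mem[0x87]=0xc5, sp=0x87
body[0] xor  r2, r3, r0 -> r2=0x8a
body[1] mov  r3, #0x70 -> r3=0x70
body[2] add  r0, r0, #16 -> r0=0x18
body[3] sub  r3, r0, r5 -> r3=0xb7
body[4] xor  r5, r3, r4 -> r5=0x72
body[5] sub  r2, r3, r1 -> r2=0x2d
body[6] mov  r4, #0x29 -> r4=0x29
body[7] xor  r5, r0, r3 -> r5=0xaf
epilogue: pop r4=0xc5, sp=0x88
epilogue: pop r3=0x82, sp=0x89
epilogue: pop r0=0x08, sp=0x8a
r3 is callee-saved -> restored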